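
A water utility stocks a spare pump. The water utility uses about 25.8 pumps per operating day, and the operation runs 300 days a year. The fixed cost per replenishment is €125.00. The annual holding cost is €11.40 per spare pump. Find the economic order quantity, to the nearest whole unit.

Q* ≈ 412 pumps

Annual demand D = 25.8 × 300 = 7,740.
EOQ = √(2DS / H) = √(2 × 7,740 × 125 / 11.4).
= √(1,935,000 / 11.4) = √169,736.8421 ≈ 411.991.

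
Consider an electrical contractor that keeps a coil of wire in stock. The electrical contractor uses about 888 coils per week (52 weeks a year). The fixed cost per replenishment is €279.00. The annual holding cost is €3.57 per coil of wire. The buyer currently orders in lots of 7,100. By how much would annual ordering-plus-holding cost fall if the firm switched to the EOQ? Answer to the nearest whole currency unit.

Extra cost ≈ €4,897 per year

Annual demand D = 888 × 52 = 46,176.
EOQ = √(2DS/H) = √(2 × 46,176 × 279 / 3.57) ≈ 2686.53.
Cost at Q* = (D/Q*)S + (Q*/2)H = √(2DSH) ≈ €9,590.90.
Cost at Q = 7,100: (46,176/7,100)×279 + (7,100/2)×3.57 = €1,814.52 + €12,673.50 = €14,488.02.
Excess = €14,488.02 − €9,590.90 = €4,897.12.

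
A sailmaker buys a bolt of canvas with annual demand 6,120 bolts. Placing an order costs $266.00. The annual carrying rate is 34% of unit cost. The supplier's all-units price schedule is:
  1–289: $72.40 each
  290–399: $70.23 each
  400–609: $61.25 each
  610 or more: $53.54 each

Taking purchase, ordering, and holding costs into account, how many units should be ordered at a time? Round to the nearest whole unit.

Q* ≈ 610 bolts

Holding cost per unit per year at price C is H = 0.34·C.
For each price level, check whether its EOQ is feasible; otherwise the best quantity at that price is the breakpoint.
Tier 1 ($72.40): EOQ = 363.7 exceeds tier's upper bound 289, so this tier is dominated.
EOQ at $70.23 = 369.3 (feasible in tier 2): TC = 6,120×$70.23 + (6,120/369.3)×266 + (369.3/2)×0.34×$70.23 = $438,624.83.
EOQ at $61.25 = 395.4 < 400, so use break Q=400: TC = 6,120×$61.25 + (6,120/400.0)×266 + (400.0/2)×0.34×$61.25 = $383,084.80.
EOQ at $53.54 = 422.9 < 610, so use break Q=610: TC = 6,120×$53.54 + (6,120/610.0)×266 + (610.0/2)×0.34×$53.54 = $335,885.62.
Lowest total cost is $335,885.62 at Q = 610.0.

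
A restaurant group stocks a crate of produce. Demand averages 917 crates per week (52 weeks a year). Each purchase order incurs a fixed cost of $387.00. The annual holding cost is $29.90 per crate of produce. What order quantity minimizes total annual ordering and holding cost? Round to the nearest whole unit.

Annual demand D = 917 × 52 = 47,684.
EOQ = √(2DS / H) = √(2 × 47,684 × 387 / 29.9).
= √(36,907,416 / 29.9) = √1,234,361.7391 ≈ 1111.018.

Q* ≈ 1,111 crates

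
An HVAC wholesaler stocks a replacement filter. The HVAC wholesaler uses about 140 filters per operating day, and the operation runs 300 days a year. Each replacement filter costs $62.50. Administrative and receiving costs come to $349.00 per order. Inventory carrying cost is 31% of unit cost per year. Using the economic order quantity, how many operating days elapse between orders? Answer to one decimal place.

T ≈ 8.8 days

Annual demand D = 140 × 300 = 42,000.
Holding cost H = 0.31 × $62.50 = $19.3750 per unit per year.
The optimal lot size = √(2DS/H) = √(2 × 42,000 × 349 / 19.375) ≈ 1230.07.
Cycle time = Q*/D × 300 = 1230.07 / 42,000 × 300 ≈ 8.786 days.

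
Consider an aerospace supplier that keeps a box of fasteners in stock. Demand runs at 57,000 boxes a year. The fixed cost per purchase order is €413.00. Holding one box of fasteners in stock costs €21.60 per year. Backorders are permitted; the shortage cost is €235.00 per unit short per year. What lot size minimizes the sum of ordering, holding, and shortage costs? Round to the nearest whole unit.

With planned backorders, Q* = √(2DS/H) · √((H+B)/B).
√(2DS/H) = √(2 × 57,000 × 413 / 21.6) = 1476.388.
√((H+B)/B) = √((21.6+235)/235) = 1.0449.
Q* ≈ 1542.748.

Q* ≈ 1,543 boxes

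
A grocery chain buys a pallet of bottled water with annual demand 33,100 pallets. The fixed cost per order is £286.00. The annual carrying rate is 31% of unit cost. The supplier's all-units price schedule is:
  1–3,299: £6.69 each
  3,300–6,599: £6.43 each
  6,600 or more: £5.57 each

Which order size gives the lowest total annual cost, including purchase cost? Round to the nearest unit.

Q* ≈ 6,600 pallets

Holding cost per unit per year at price C is H = 0.31·C.
For each price level, check whether its EOQ is feasible; otherwise the best quantity at that price is the breakpoint.
EOQ at £6.69 = 3021.5 (feasible in tier 1): TC = 33,100×£6.69 + (33,100/3021.5)×286 + (3021.5/2)×0.31×£6.69 = £227,705.22.
EOQ at £6.43 = 3082.0 < 3300, so use break Q=3300: TC = 33,100×£6.43 + (33,100/3300.0)×286 + (3300.0/2)×0.31×£6.43 = £218,990.61.
EOQ at £5.57 = 3311.3 < 6600, so use break Q=6600: TC = 33,100×£5.57 + (33,100/6600.0)×286 + (6600.0/2)×0.31×£5.57 = £191,499.44.
Lowest total cost is £191,499.44 at Q = 6600.0.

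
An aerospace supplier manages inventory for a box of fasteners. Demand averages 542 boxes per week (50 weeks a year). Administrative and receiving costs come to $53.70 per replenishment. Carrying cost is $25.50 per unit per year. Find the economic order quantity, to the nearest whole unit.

Annual demand D = 542 × 50 = 27,100.
EOQ = √(2DS / H) = √(2 × 27,100 × 53.7 / 25.5).
= √(2,910,540 / 25.5) = √114,138.8235 ≈ 337.844.

Q* ≈ 338 boxes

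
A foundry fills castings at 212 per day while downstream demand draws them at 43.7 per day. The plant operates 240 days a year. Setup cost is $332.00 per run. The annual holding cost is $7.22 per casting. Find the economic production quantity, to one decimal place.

Q* ≈ 1,102.3 castings

Annual demand D = 43.7 × 240 = 10,488.
Production build-up factor (1 − d/p) = 1 − 43.7/212 = 0.7939.
Q* = √(2DS / (H(1 − d/p))) = √(2 × 10,488 × 332 / (7.22 × 0.7939)).
= √(6,964,032 / 5.7317) ≈ 1102.269.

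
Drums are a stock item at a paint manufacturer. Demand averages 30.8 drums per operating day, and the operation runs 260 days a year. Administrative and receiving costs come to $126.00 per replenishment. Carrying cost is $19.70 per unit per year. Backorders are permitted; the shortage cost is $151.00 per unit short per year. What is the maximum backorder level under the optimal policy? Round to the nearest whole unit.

Annual demand D = 30.8 × 260 = 8,008.
With planned backorders, Q* = √(2DS/H) · √((H+B)/B).
√(2DS/H) = √(2 × 8,008 × 126 / 19.7) = 320.058.
√((H+B)/B) = √((19.7+151)/151) = 1.0632.
Q* ≈ 340.296.
S* = Q* · H/(H+B) = 340.296 × 19.7/170.7 ≈ 39.273.

S* ≈ 39 drums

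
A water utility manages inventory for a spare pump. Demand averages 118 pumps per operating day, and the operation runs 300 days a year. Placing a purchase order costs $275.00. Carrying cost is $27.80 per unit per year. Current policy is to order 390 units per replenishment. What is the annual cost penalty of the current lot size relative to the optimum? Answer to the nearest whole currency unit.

Extra cost ≈ $7,117 per year

Annual demand D = 118 × 300 = 35,400.
EOQ = √(2DS/H) = √(2 × 35,400 × 275 / 27.8) ≈ 836.87.
Cost at Q* = (D/Q*)S + (Q*/2)H = √(2DSH) ≈ $23,265.12.
Cost at Q = 390: (35,400/390)×275 + (390/2)×27.8 = $24,961.54 + $5,421.00 = $30,382.54.
Excess = $30,382.54 − $23,265.12 = $7,117.41.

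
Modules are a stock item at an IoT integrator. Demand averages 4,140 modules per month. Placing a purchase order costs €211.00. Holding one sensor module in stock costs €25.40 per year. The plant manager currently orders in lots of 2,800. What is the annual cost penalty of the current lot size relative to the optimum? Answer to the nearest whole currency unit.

Annual demand D = 4,140 × 12 = 49,680.
EOQ = √(2DS/H) = √(2 × 49,680 × 211 / 25.4) ≈ 908.51.
Cost at Q* = (D/Q*)S + (Q*/2)H = √(2DSH) ≈ €23,076.18.
Cost at Q = 2,800: (49,680/2,800)×211 + (2,800/2)×25.4 = €3,743.74 + €35,560.00 = €39,303.74.
Excess = €39,303.74 − €23,076.18 = €16,227.57.

Extra cost ≈ €16,228 per year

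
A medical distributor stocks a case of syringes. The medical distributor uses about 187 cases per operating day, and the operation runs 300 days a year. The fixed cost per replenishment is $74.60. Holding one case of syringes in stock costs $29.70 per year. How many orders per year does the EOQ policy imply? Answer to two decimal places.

N ≈ 105.68 orders per year

Annual demand D = 187 × 300 = 56,100.
EOQ = √(2DS/H) = √(2 × 56,100 × 74.6 / 29.7) ≈ 530.87.
Orders per year = D / Q* = 56,100 / 530.87 ≈ 105.676.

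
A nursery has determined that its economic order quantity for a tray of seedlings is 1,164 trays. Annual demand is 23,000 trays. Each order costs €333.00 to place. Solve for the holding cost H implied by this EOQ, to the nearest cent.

Invert the EOQ relation Q*² = 2DS/H.
From Q* = √(2DS/H): H = 2DS / Q*² = 2 × 23,000 × 333 / 1,164² = 11.3057.

H ≈ €11.31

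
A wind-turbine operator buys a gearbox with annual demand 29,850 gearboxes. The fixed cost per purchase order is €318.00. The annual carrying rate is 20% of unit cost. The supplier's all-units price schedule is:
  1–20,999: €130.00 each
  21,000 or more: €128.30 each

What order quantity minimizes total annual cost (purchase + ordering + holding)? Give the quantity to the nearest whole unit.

Holding cost per unit per year at price C is H = 0.20·C.
Candidates are each tier's EOQ (if it falls in that tier) and each price-break quantity.
EOQ at €130.00 = 854.5 (feasible in tier 1): TC = 29,850×€130.00 + (29,850/854.5)×318 + (854.5/2)×0.20×€130.00 = €3,902,717.10.
EOQ at €128.30 = 860.1 < 21000, so use break Q=21000: TC = 29,850×€128.30 + (29,850/21000.0)×318 + (21000.0/2)×0.20×€128.30 = €4,099,637.01.
Lowest total cost is €3,902,717.10 at Q = 854.5.

Q* ≈ 855 gearboxes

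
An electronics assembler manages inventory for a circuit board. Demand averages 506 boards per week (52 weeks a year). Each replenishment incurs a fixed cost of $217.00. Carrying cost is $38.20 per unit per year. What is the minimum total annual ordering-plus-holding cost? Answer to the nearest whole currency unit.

TC* ≈ $20,886

Annual demand D = 506 × 52 = 26,312.
EOQ = √(2DS/H) = √(2 × 26,312 × 217 / 38.2) ≈ 546.75.
At Q*, ordering cost (D/Q*)S equals holding cost (Q*/2)H, each = √(DSH/2).
Minimum total = √(2DSH) = √(2 × 26,312 × 217 × 38.2) ≈ 20885.914.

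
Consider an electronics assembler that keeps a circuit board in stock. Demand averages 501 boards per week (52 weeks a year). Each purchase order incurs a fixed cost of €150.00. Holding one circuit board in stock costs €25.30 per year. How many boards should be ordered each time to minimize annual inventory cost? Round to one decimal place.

Q* ≈ 555.8 boards

Annual demand D = 501 × 52 = 26,052.
EOQ = √(2DS / H) = √(2 × 26,052 × 150 / 25.3).
= √(7,815,600 / 25.3) = √308,916.996 ≈ 555.803.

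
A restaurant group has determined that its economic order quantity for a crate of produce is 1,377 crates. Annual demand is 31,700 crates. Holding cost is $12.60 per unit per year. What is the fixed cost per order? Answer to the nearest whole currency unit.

S ≈ $377

Squaring Q* = √(2DS/H) gives Q*² = 2DS/H.
From Q* = √(2DS/H): S = Q*²H / (2D) = 1,377² × 12.6 / (2 × 31,700) = 376.8332.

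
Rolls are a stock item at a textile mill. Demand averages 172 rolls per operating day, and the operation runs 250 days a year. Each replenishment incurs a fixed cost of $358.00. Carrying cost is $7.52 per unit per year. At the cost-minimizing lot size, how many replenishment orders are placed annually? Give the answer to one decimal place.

Annual demand D = 172 × 250 = 43,000.
Q* = √(2DS/H) = √(2 × 43,000 × 358 / 7.52) ≈ 2023.40.
Orders per year = D / Q* = 43,000 / 2023.40 ≈ 21.251.

N ≈ 21.3 orders per year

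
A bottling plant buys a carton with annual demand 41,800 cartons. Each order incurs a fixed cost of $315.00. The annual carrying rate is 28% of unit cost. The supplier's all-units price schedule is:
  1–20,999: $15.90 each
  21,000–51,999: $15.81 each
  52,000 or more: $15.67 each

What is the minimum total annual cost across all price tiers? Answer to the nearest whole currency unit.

Holding cost per unit per year at price C is H = 0.28·C.
For each price level, check whether its EOQ is feasible; otherwise the best quantity at that price is the breakpoint.
EOQ at $15.90 = 2432.1 (feasible in tier 1): TC = 41,800×$15.90 + (41,800/2432.1)×315 + (2432.1/2)×0.28×$15.90 = $675,447.69.
EOQ at $15.81 = 2439.0 < 21000, so use break Q=21000: TC = 41,800×$15.81 + (41,800/21000.0)×315 + (21000.0/2)×0.28×$15.81 = $707,966.40.
EOQ at $15.67 = 2449.9 < 52000, so use break Q=52000: TC = 41,800×$15.67 + (41,800/52000.0)×315 + (52000.0/2)×0.28×$15.67 = $769,336.81.
Lowest total cost among the candidates is at Q = 2432.1.

TC* ≈ $675,448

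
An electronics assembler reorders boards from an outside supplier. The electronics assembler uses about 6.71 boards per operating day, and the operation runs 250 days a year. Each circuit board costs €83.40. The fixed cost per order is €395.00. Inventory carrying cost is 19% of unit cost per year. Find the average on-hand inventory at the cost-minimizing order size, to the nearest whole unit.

Average inventory ≈ 145 boards

Annual demand D = 6.71 × 250 = 1,677.5.
Holding cost H = 0.19 × €83.40 = €15.8460 per unit per year.
Q* = √(2DS/H) = √(2 × 1,677.5 × 395 / 15.846) ≈ 289.19.
Average inventory = Q*/2 ≈ 289.19 / 2 = 144.596.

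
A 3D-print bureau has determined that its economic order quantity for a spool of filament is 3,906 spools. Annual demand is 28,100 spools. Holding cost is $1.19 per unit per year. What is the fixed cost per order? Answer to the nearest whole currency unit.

S ≈ $323

Squaring Q* = √(2DS/H) gives Q*² = 2DS/H.
From Q* = √(2DS/H): S = Q*²H / (2D) = 3,906² × 1.19 / (2 × 28,100) = 323.0540.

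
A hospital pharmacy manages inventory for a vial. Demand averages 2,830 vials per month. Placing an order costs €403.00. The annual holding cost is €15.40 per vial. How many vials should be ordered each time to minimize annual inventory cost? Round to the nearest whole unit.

Annual demand D = 2,830 × 12 = 33,960.
EOQ = √(2DS / H) = √(2 × 33,960 × 403 / 15.4).
= √(27,371,760 / 15.4) = √1,777,387.013 ≈ 1333.187.

Q* ≈ 1,333 vials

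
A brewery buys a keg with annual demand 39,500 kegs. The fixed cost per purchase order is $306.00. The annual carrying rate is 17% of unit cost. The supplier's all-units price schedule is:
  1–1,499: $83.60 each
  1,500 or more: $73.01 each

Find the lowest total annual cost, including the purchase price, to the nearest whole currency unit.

TC* ≈ $2,901,262

Holding cost per unit per year at price C is H = 0.17·C.
For each price level, check whether its EOQ is feasible; otherwise the best quantity at that price is the breakpoint.
EOQ at $83.60 = 1304.2 (feasible in tier 1): TC = 39,500×$83.60 + (39,500/1304.2)×306 + (1304.2/2)×0.17×$83.60 = $3,320,735.40.
EOQ at $73.01 = 1395.6 < 1500, so use break Q=1500: TC = 39,500×$73.01 + (39,500/1500.0)×306 + (1500.0/2)×0.17×$73.01 = $2,901,261.77.
Lowest total cost among the candidates is at Q = 1500.0.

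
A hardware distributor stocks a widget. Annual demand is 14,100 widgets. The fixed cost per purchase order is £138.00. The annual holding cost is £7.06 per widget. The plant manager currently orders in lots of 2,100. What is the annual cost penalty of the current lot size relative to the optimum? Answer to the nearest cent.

EOQ = √(2DS/H) = √(2 × 14,100 × 138 / 7.06) ≈ 742.44.
Cost at Q* = (D/Q*)S + (Q*/2)H = √(2DSH) ≈ £5,241.63.
Cost at Q = 2,100: (14,100/2,100)×138 + (2,100/2)×7.06 = £926.57 + £7,413.00 = £8,339.57.
Excess = £8,339.57 − £5,241.63 = £3,097.94.

Extra cost ≈ £3,097.94 per year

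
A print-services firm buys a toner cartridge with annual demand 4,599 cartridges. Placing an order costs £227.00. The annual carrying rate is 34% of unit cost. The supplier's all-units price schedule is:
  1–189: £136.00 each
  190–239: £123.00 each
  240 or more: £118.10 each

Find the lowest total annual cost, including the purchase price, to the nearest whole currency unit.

TC* ≈ £552,310

Holding cost per unit per year at price C is H = 0.34·C.
Candidates are each tier's EOQ (if it falls in that tier) and each price-break quantity.
Tier 1 (£136.00): EOQ = 212.5 exceeds tier's upper bound 189, so this tier is dominated.
EOQ at £123.00 = 223.4 (feasible in tier 2): TC = 4,599×£123.00 + (4,599/223.4)×227 + (223.4/2)×0.34×£123.00 = £575,021.40.
EOQ at £118.10 = 228.0 < 240, so use break Q=240: TC = 4,599×£118.10 + (4,599/240.0)×227 + (240.0/2)×0.34×£118.10 = £552,310.27.
Lowest total cost among the candidates is at Q = 240.0.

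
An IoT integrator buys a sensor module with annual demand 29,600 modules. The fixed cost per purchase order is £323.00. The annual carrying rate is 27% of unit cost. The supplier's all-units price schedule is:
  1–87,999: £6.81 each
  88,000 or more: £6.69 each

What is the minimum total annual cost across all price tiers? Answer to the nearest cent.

TC* ≈ £207,505.49

Holding cost per unit per year at price C is H = 0.27·C.
Candidates are each tier's EOQ (if it falls in that tier) and each price-break quantity.
EOQ at £6.81 = 3224.8 (feasible in tier 1): TC = 29,600×£6.81 + (29,600/3224.8)×323 + (3224.8/2)×0.27×£6.81 = £207,505.49.
EOQ at £6.69 = 3253.6 < 88000, so use break Q=88000: TC = 29,600×£6.69 + (29,600/88000.0)×323 + (88000.0/2)×0.27×£6.69 = £277,609.85.
Lowest total cost among the candidates is at Q = 3224.8.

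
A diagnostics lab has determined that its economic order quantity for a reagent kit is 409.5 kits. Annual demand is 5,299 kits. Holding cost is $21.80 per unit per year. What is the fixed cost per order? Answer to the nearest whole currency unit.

Squaring Q* = √(2DS/H) gives Q*² = 2DS/H.
From Q* = √(2DS/H): S = Q*²H / (2D) = 409.5² × 21.8 / (2 × 5,299) = 344.9375.

S ≈ $345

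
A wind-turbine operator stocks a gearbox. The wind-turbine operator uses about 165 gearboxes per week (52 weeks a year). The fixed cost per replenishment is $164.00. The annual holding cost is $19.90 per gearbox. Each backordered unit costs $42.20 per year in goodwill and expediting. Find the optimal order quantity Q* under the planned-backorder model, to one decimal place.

Q* ≈ 456.2 gearboxes

Annual demand D = 165 × 52 = 8,580.
With planned backorders, Q* = √(2DS/H) · √((H+B)/B).
√(2DS/H) = √(2 × 8,580 × 164 / 19.9) = 376.057.
√((H+B)/B) = √((19.9+42.2)/42.2) = 1.2131.
Q* ≈ 456.188.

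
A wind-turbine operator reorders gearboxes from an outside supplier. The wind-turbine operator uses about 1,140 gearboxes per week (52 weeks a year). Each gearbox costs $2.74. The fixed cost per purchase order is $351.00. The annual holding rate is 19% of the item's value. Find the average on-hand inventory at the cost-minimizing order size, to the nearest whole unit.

Annual demand D = 1,140 × 52 = 59,280.
Holding cost H = 0.19 × $2.74 = $0.5206 per unit per year.
The optimal lot size = √(2DS/H) = √(2 × 59,280 × 351 / 0.5206) ≈ 8940.68.
Average inventory = Q*/2 ≈ 8940.68 / 2 = 4470.340.

Average inventory ≈ 4,470 gearboxes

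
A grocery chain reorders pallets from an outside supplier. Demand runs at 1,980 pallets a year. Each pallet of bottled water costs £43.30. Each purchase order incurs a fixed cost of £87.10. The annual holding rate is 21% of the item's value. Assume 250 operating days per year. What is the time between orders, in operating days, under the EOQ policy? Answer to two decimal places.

Holding cost H = 0.21 × £43.30 = £9.0930 per unit per year.
EOQ = √(2DS/H) = √(2 × 1,980 × 87.1 / 9.093) ≈ 194.76.
Cycle time = Q*/D × 250 = 194.76 / 1,980 × 250 ≈ 24.591 days.

T ≈ 24.59 days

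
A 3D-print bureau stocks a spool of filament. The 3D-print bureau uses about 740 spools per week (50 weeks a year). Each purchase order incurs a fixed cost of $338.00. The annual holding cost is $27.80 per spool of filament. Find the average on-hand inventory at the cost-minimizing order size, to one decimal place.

Annual demand D = 740 × 50 = 37,000.
Q* = √(2DS/H) = √(2 × 37,000 × 338 / 27.8) ≈ 948.53.
Average inventory = Q*/2 ≈ 948.53 / 2 = 474.266.

Average inventory ≈ 474.3 spools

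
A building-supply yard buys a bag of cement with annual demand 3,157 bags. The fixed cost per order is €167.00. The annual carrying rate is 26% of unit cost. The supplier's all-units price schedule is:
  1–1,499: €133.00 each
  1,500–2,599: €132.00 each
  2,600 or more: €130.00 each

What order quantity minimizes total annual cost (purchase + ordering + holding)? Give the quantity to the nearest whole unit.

Holding cost per unit per year at price C is H = 0.26·C.
Candidates are each tier's EOQ (if it falls in that tier) and each price-break quantity.
EOQ at €133.00 = 174.6 (feasible in tier 1): TC = 3,157×€133.00 + (3,157/174.6)×167 + (174.6/2)×0.26×€133.00 = €425,919.42.
EOQ at €132.00 = 175.3 < 1500, so use break Q=1500: TC = 3,157×€132.00 + (3,157/1500.0)×167 + (1500.0/2)×0.26×€132.00 = €442,815.48.
EOQ at €130.00 = 176.6 < 2600, so use break Q=2600: TC = 3,157×€130.00 + (3,157/2600.0)×167 + (2600.0/2)×0.26×€130.00 = €454,552.78.
Lowest total cost is €425,919.42 at Q = 174.6.

Q* ≈ 175 bags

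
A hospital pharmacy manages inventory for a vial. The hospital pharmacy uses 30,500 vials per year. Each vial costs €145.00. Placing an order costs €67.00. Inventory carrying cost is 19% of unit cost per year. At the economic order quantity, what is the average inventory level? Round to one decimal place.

Average inventory ≈ 192.6 vials

Holding cost H = 0.19 × €145.00 = €27.5500 per unit per year.
The optimal lot size = √(2DS/H) = √(2 × 30,500 × 67 / 27.55) ≈ 385.16.
Average inventory = Q*/2 ≈ 385.16 / 2 = 192.580.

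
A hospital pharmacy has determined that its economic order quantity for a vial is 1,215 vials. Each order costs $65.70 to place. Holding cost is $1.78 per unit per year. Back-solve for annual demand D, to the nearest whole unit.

D ≈ 19,998 vials per year

The basic EOQ model gives Q* = √(2DS/H); rearrange for the unknown.
From Q* = √(2DS/H): D = Q*²H / (2S) = 1,215² × 1.78 / (2 × 65.7) = 19997.568.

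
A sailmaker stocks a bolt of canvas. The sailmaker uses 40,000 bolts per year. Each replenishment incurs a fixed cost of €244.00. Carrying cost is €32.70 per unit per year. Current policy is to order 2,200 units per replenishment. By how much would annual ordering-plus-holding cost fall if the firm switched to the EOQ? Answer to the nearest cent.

EOQ = √(2DS/H) = √(2 × 40,000 × 244 / 32.7) ≈ 772.62.
Cost at Q* = (D/Q*)S + (Q*/2)H = √(2DSH) ≈ €25,264.68.
Cost at Q = 2,200: (40,000/2,200)×244 + (2,200/2)×32.7 = €4,436.36 + €35,970.00 = €40,406.36.
Excess = €40,406.36 − €25,264.68 = €15,141.68.

Extra cost ≈ €15,141.68 per year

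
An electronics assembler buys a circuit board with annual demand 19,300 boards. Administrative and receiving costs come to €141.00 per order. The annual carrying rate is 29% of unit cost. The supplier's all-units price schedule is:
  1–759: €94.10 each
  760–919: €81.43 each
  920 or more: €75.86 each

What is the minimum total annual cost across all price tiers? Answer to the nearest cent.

TC* ≈ €1,477,175.66

Holding cost per unit per year at price C is H = 0.29·C.
For each price level, check whether its EOQ is feasible; otherwise the best quantity at that price is the breakpoint.
EOQ at €94.10 = 446.6 (feasible in tier 1): TC = 19,300×€94.10 + (19,300/446.6)×141 + (446.6/2)×0.29×€94.10 = €1,828,317.01.
EOQ at €81.43 = 480.1 < 760, so use break Q=760: TC = 19,300×€81.43 + (19,300/760.0)×141 + (760.0/2)×0.29×€81.43 = €1,584,153.24.
EOQ at €75.86 = 497.4 < 920, so use break Q=920: TC = 19,300×€75.86 + (19,300/920.0)×141 + (920.0/2)×0.29×€75.86 = €1,477,175.66.
Lowest total cost among the candidates is at Q = 920.0.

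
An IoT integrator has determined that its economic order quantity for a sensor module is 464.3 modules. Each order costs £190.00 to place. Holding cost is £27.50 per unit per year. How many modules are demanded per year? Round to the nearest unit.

Squaring Q* = √(2DS/H) gives Q*² = 2DS/H.
From Q* = √(2DS/H): D = Q*²H / (2S) = 464.3² × 27.5 / (2 × 190) = 15600.785.

D ≈ 15,601 modules per year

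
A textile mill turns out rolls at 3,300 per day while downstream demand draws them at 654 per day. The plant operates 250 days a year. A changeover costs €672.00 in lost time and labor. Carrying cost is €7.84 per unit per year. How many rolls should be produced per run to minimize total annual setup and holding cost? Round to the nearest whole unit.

Annual demand D = 654 × 250 = 163,500.
Production build-up factor (1 − d/p) = 1 − 654/3,300 = 0.8018.
Q* = √(2DS / (H(1 − d/p))) = √(2 × 163,500 × 672 / (7.84 × 0.8018)).
= √(219,744,000 / 6.2863) ≈ 5912.383.

Q* ≈ 5,912 rolls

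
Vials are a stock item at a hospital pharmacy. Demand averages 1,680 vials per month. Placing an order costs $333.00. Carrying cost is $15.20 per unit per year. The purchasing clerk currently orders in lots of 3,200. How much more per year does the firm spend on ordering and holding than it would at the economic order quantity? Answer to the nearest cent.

Extra cost ≈ $12,132.11 per year

Annual demand D = 1,680 × 12 = 20,160.
EOQ = √(2DS/H) = √(2 × 20,160 × 333 / 15.2) ≈ 939.85.
Cost at Q* = (D/Q*)S + (Q*/2)H = √(2DSH) ≈ $14,285.79.
Cost at Q = 3,200: (20,160/3,200)×333 + (3,200/2)×15.2 = $2,097.90 + $24,320.00 = $26,417.90.
Excess = $26,417.90 − $14,285.79 = $12,132.11.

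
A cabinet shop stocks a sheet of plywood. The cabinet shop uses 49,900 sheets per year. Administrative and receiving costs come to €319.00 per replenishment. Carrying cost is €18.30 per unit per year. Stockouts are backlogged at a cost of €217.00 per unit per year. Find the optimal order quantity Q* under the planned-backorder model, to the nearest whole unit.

With planned backorders, Q* = √(2DS/H) · √((H+B)/B).
√(2DS/H) = √(2 × 49,900 × 319 / 18.3) = 1318.970.
√((H+B)/B) = √((18.3+217)/217) = 1.0413.
Q* ≈ 1373.460.

Q* ≈ 1,373 sheets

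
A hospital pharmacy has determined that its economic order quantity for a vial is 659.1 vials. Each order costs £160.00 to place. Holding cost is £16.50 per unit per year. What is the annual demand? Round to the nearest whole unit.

D ≈ 22,399 vials per year

Squaring Q* = √(2DS/H) gives Q*² = 2DS/H.
From Q* = √(2DS/H): D = Q*²H / (2S) = 659.1² × 16.5 / (2 × 160) = 22399.411.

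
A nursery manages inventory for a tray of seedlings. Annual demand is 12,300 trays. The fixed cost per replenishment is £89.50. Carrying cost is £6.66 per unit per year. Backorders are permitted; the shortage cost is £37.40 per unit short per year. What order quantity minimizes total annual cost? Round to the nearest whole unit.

Q* ≈ 624 trays

With planned backorders, Q* = √(2DS/H) · √((H+B)/B).
√(2DS/H) = √(2 × 12,300 × 89.5 / 6.66) = 574.966.
√((H+B)/B) = √((6.66+37.4)/37.4) = 1.0854.
Q* ≈ 624.063.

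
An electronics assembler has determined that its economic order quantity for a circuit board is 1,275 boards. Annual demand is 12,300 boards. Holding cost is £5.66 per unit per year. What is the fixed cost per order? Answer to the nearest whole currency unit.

S ≈ £374

The basic EOQ model gives Q* = √(2DS/H); rearrange for the unknown.
From Q* = √(2DS/H): S = Q*²H / (2D) = 1,275² × 5.66 / (2 × 12,300) = 374.0259.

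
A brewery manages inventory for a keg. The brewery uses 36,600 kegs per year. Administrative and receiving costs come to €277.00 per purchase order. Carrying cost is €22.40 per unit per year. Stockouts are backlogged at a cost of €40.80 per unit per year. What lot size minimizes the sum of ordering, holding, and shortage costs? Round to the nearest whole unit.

With planned backorders, Q* = √(2DS/H) · √((H+B)/B).
√(2DS/H) = √(2 × 36,600 × 277 / 22.4) = 951.418.
√((H+B)/B) = √((22.4+40.8)/40.8) = 1.2446.
Q* ≈ 1184.131.

Q* ≈ 1,184 kegs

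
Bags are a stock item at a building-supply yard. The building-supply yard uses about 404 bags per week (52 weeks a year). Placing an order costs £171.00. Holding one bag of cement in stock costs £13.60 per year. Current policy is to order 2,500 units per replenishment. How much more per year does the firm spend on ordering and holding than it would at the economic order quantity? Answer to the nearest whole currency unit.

Extra cost ≈ £8,552 per year

Annual demand D = 404 × 52 = 21,008.
EOQ = √(2DS/H) = √(2 × 21,008 × 171 / 13.6) ≈ 726.84.
Cost at Q* = (D/Q*)S + (Q*/2)H = √(2DSH) ≈ £9,884.96.
Cost at Q = 2,500: (21,008/2,500)×171 + (2,500/2)×13.6 = £1,436.95 + £17,000.00 = £18,436.95.
Excess = £18,436.95 − £9,884.96 = £8,551.99.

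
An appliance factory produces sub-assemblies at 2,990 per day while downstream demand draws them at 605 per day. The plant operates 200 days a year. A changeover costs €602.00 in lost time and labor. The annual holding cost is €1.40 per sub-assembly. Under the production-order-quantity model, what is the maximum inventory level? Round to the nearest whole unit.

I_max ≈ 9,111 sub-assemblies

Annual demand D = 605 × 200 = 121,000.
Production build-up factor (1 − d/p) = 1 − 605/2,990 = 0.7977.
Q* = √(2DS / (H(1 − d/p))) = √(2 × 121,000 × 602 / (1.4 × 0.7977)).
= √(145,684,000 / 1.1167) ≈ 11421.767.
Maximum inventory = Q*(1 − d/p) = 11421.767 × 0.7977 ≈ 9110.674.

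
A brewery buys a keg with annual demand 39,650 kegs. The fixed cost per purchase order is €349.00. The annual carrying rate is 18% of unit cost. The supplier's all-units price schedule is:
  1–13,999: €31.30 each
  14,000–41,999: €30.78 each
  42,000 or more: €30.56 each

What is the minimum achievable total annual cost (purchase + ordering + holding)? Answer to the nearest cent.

TC* ≈ €1,253,531.99

Holding cost per unit per year at price C is H = 0.18·C.
Candidates are each tier's EOQ (if it falls in that tier) and each price-break quantity.
EOQ at €31.30 = 2216.4 (feasible in tier 1): TC = 39,650×€31.30 + (39,650/2216.4)×349 + (2216.4/2)×0.18×€31.30 = €1,253,531.99.
EOQ at €30.78 = 2235.0 < 14000, so use break Q=14000: TC = 39,650×€30.78 + (39,650/14000.0)×349 + (14000.0/2)×0.18×€30.78 = €1,260,198.22.
EOQ at €30.56 = 2243.0 < 42000, so use break Q=42000: TC = 39,650×€30.56 + (39,650/42000.0)×349 + (42000.0/2)×0.18×€30.56 = €1,327,550.27.
Lowest total cost among the candidates is at Q = 2216.4.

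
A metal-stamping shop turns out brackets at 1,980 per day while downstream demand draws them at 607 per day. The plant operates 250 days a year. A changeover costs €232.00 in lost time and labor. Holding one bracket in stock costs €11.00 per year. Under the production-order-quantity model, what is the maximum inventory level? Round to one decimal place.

I_max ≈ 2,106.8 brackets

Annual demand D = 607 × 250 = 151,750.
Production build-up factor (1 − d/p) = 1 − 607/1,980 = 0.6934.
Q* = √(2DS / (H(1 − d/p))) = √(2 × 151,750 × 232 / (11 × 0.6934)).
= √(70,412,000 / 7.6278) ≈ 3038.256.
Maximum inventory = Q*(1 − d/p) = 3038.256 × 0.6934 ≈ 2106.831.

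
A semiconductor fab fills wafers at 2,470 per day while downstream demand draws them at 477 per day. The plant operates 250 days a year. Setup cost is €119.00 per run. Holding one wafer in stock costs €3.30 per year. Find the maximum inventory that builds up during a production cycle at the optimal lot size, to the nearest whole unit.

I_max ≈ 2,634 wafers

Annual demand D = 477 × 250 = 119,250.
Production build-up factor (1 − d/p) = 1 − 477/2,470 = 0.8069.
Q* = √(2DS / (H(1 − d/p))) = √(2 × 119,250 × 119 / (3.3 × 0.8069)).
= √(28,381,500 / 2.6627) ≈ 3264.792.
Maximum inventory = Q*(1 − d/p) = 3264.792 × 0.8069 ≈ 2634.304.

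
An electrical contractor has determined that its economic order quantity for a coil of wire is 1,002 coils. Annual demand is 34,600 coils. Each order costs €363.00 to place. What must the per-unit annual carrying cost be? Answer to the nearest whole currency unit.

H ≈ €25

Squaring Q* = √(2DS/H) gives Q*² = 2DS/H.
From Q* = √(2DS/H): H = 2DS / Q*² = 2 × 34,600 × 363 / 1,002² = 25.0194.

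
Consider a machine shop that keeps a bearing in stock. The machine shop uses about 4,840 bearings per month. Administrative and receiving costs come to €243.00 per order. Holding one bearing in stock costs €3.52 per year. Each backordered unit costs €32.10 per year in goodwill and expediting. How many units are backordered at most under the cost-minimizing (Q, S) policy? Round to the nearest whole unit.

S* ≈ 295 bearings

Annual demand D = 4,840 × 12 = 58,080.
With planned backorders, Q* = √(2DS/H) · √((H+B)/B).
√(2DS/H) = √(2 × 58,080 × 243 / 3.52) = 2831.784.
√((H+B)/B) = √((3.52+32.1)/32.1) = 1.0534.
Q* ≈ 2983.009.
S* = Q* · H/(H+B) = 2983.009 × 3.52/35.62 ≈ 294.784.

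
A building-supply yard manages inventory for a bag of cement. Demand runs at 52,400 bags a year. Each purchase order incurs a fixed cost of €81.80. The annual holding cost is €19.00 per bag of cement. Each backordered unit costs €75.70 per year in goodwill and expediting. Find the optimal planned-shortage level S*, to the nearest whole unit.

With planned backorders, Q* = √(2DS/H) · √((H+B)/B).
√(2DS/H) = √(2 × 52,400 × 81.8 / 19) = 671.708.
√((H+B)/B) = √((19+75.7)/75.7) = 1.1185.
Q* ≈ 751.290.
S* = Q* · H/(H+B) = 751.290 × 19/94.7 ≈ 150.734.

S* ≈ 151 bags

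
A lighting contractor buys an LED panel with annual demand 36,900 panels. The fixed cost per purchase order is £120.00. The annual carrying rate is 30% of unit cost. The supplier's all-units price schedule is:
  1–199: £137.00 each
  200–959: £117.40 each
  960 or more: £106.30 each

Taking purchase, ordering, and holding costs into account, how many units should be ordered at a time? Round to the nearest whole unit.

Q* ≈ 960 panels

Holding cost per unit per year at price C is H = 0.30·C.
Candidates are each tier's EOQ (if it falls in that tier) and each price-break quantity.
Tier 1 (£137.00): EOQ = 464.2 exceeds tier's upper bound 199, so this tier is dominated.
EOQ at £117.40 = 501.4 (feasible in tier 2): TC = 36,900×£117.40 + (36,900/501.4)×120 + (501.4/2)×0.30×£117.40 = £4,349,720.93.
EOQ at £106.30 = 527.0 < 960, so use break Q=960: TC = 36,900×£106.30 + (36,900/960.0)×120 + (960.0/2)×0.30×£106.30 = £3,942,389.70.
Lowest total cost is £3,942,389.70 at Q = 960.0.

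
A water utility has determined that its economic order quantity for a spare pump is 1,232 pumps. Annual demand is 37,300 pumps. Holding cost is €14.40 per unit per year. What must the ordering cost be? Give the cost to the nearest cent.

Squaring Q* = √(2DS/H) gives Q*² = 2DS/H.
From Q* = √(2DS/H): S = Q*²H / (2D) = 1,232² × 14.4 / (2 × 37,300) = 292.9848.

S ≈ €292.98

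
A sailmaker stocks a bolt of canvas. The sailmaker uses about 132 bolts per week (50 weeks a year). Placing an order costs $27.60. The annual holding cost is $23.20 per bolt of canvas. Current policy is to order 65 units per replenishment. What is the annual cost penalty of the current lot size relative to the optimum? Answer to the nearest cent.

Extra cost ≈ $649.19 per year

Annual demand D = 132 × 50 = 6,600.
EOQ = √(2DS/H) = √(2 × 6,600 × 27.6 / 23.2) ≈ 125.31.
Cost at Q* = (D/Q*)S + (Q*/2)H = √(2DSH) ≈ $2,907.27.
Cost at Q = 65: (6,600/65)×27.6 + (65/2)×23.2 = $2,802.46 + $754.00 = $3,556.46.
Excess = $3,556.46 − $2,907.27 = $649.19.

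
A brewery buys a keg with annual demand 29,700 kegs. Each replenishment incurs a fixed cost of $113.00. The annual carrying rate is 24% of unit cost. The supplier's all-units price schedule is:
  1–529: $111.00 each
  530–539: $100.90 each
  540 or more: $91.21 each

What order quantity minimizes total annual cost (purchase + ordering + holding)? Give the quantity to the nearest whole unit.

Q* ≈ 554 kegs

Holding cost per unit per year at price C is H = 0.24·C.
Evaluate total cost at each tier's feasible EOQ or, if the EOQ is below the tier, at the tier's minimum quantity.
EOQ at $111.00 = 502.0 (feasible in tier 1): TC = 29,700×$111.00 + (29,700/502.0)×113 + (502.0/2)×0.24×$111.00 = $3,310,072.10.
EOQ at $100.90 = 526.5 < 530, so use break Q=530: TC = 29,700×$100.90 + (29,700/530.0)×113 + (530.0/2)×0.24×$100.90 = $3,009,479.50.
EOQ at $91.21 = 553.7 (feasible in tier 3): TC = 29,700×$91.21 + (29,700/553.7)×113 + (553.7/2)×0.24×$91.21 = $2,721,058.58.
Lowest total cost is $2,721,058.58 at Q = 553.7.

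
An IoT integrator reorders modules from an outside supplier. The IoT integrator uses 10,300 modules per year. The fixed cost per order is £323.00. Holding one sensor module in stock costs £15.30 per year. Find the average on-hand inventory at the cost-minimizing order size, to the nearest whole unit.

Average inventory ≈ 330 modules

The optimal lot size = √(2DS/H) = √(2 × 10,300 × 323 / 15.3) ≈ 659.46.
Average inventory = Q*/2 ≈ 659.46 / 2 = 329.731.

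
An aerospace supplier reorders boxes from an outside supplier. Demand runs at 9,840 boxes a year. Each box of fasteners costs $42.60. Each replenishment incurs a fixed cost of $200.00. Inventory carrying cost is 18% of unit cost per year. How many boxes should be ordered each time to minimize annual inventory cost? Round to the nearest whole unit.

Q* ≈ 716 boxes

Holding cost H = 0.18 × $42.60 = $7.6680 per unit per year.
EOQ = √(2DS / H) = √(2 × 9,840 × 200 / 7.668).
= √(3,936,000 / 7.668) = √513,302.0344 ≈ 716.451.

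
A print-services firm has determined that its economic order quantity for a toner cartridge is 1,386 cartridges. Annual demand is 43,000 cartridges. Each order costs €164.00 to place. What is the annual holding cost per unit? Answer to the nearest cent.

Squaring Q* = √(2DS/H) gives Q*² = 2DS/H.
From Q* = √(2DS/H): H = 2DS / Q*² = 2 × 43,000 × 164 / 1,386² = 7.3420.

H ≈ €7.34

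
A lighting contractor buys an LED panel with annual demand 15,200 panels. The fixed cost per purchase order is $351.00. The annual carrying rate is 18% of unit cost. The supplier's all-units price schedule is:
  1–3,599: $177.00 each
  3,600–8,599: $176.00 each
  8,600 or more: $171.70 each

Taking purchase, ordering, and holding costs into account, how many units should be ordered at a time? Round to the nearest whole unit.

Q* ≈ 579 panels

Holding cost per unit per year at price C is H = 0.18·C.
Candidates are each tier's EOQ (if it falls in that tier) and each price-break quantity.
EOQ at $177.00 = 578.7 (feasible in tier 1): TC = 15,200×$177.00 + (15,200/578.7)×351 + (578.7/2)×0.18×$177.00 = $2,708,837.98.
EOQ at $176.00 = 580.4 < 3600, so use break Q=3600: TC = 15,200×$176.00 + (15,200/3600.0)×351 + (3600.0/2)×0.18×$176.00 = $2,733,706.00.
EOQ at $171.70 = 587.6 < 8600, so use break Q=8600: TC = 15,200×$171.70 + (15,200/8600.0)×351 + (8600.0/2)×0.18×$171.70 = $2,743,356.17.
Lowest total cost is $2,708,837.98 at Q = 578.7.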